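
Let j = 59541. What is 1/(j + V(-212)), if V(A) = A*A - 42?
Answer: 1/104443 ≈ 9.5746e-6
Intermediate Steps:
V(A) = -42 + A**2 (V(A) = A**2 - 42 = -42 + A**2)
1/(j + V(-212)) = 1/(59541 + (-42 + (-212)**2)) = 1/(59541 + (-42 + 44944)) = 1/(59541 + 44902) = 1/104443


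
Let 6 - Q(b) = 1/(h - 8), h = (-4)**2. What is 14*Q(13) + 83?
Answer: 661/4 ≈ 165.25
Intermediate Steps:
h = 16
Q(b) = 47/8 (Q(b) = 6 - 1/(16 - 8) = 6 - 1/8 = 47/8)
14*Q(13) + 83 = 14*(47/8) + 83 = 329/4 + 83 = 661/4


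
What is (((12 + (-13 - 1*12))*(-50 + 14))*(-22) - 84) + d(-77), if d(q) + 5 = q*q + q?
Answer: -4533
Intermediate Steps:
d(q) = -5 + q + q² (d(q) = -5 + (q*q + q) = -5 + (q² + q) = -5 + (q + q²) = -5 + q + q²)
(((12 + (-13 - 1*12))*(-50 + 14))*(-22) - 84) + d(-77) = (((12 + (-13 - 1*12))*(-50 + 14))*(-22) - 84) + (-5 - 77 + (-77)²) = (((12 + (-13 - 12))*(-36))*(-22) - 84) + (-5 - 77 + 5929) = (((12 - 25)*(-36))*(-22) - 84) + 5847 = (-13*(-36)*(-22) - 84) + 5847 = (468*(-22) - 84) + 5847 = (-10296 - 84) + 5847 = -10380 + 5847 = -4533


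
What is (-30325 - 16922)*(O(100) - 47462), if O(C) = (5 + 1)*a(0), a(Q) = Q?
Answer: 2242437114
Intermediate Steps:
O(C) = 0 (O(C) = (5 + 1)*0 = 6*0 = 0)
(-30325 - 16922)*(O(100) - 47462) = (-30325 - 16922)*(0 - 47462) = -47247*(-47462) = 2242437114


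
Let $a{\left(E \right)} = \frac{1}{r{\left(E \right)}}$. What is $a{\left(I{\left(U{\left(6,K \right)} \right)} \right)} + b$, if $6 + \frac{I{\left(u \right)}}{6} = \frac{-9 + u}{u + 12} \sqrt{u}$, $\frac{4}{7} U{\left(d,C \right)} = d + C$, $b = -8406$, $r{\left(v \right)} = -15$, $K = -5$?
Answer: $- \frac{126091}{15} \approx -8406.1$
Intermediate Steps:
$U{\left(d,C \right)} = \frac{7 C}{4} + \frac{7 d}{4}$ ($U{\left(d,C \right)} = \frac{7 \left(d + C\right)}{4} = \frac{7 \left(C + d\right)}{4} = \frac{7 C}{4} + \frac{7 d}{4}$)
$I{\left(u \right)} = -36 + \frac{6 \sqrt{u} \left(-9 + u\right)}{12 + u}$ ($I{\left(u \right)} = -36 + 6 \frac{-9 + u}{u + 12} \sqrt{u} = -36 + 6 \frac{-9 + u}{12 + u} \sqrt{u} = -36 + 6 \frac{\sqrt{u} \left(-9 + u\right)}{12 + u} = -36 + \frac{6 \sqrt{u} \left(-9 + u\right)}{12 + u}$)
$a{\left(E \right)} = - \frac{1}{15}$ ($a{\left(E \right)} = \frac{1}{-15} = - \frac{1}{15}$)
$a{\left(I{\left(U{\left(6,K \right)} \right)} \right)} + b = - \frac{1}{15} - 8406 = - \frac{126091}{15}$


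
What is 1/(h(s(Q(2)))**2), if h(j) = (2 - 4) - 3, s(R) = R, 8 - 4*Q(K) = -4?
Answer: 1/25 ≈ 0.040000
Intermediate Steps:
Q(K) = 3 (Q(K) = 2 - 1/4*(-4) = 2 + 1 = 3)
h(j) = -5 (h(j) = -2 - 3 = -5)
1/(h(s(Q(2)))**2) = 1/((-5)**2) = 1/25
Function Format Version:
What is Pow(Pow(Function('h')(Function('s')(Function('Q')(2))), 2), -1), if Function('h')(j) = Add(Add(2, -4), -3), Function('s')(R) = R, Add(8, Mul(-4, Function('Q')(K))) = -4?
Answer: Rational(1, 25) ≈ 0.040000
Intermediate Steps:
Function('Q')(K) = 3 (Function('Q')(K) = Add(2, Mul(Rational(-1, 4), -4)) = Add(2, 1) = 3)
Function('h')(j) = -5 (Function('h')(j) = Add(-2, -3) = -5)
Pow(Pow(Function('h')(Function('s')(Function('Q')(2))), 2), -1) = Pow(Pow(-5, 2), -1) = Pow(25, -1) = Rational(1, 25)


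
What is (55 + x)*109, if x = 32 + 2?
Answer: 9701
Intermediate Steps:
x = 34
(55 + x)*109 = (55 + 34)*109 = 89*109 = 9701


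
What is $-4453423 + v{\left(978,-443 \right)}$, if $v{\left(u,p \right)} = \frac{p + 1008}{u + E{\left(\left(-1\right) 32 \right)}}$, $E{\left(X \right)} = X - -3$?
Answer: $- \frac{4226297862}{949} \approx -4.4534 \cdot 10^{6}$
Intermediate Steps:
$E{\left(X \right)} = 3 + X$ ($E{\left(X \right)} = X + 3 = 3 + X$)
$v{\left(u,p \right)} = \frac{1008 + p}{-29 + u}$ ($v{\left(u,p \right)} = \frac{p + 1008}{u + \left(3 - 32\right)} = \frac{1008 + p}{u + \left(3 - 32\right)} = \frac{1008 + p}{u - 29} = \frac{1008 + p}{-29 + u}$)
$-4453423 + v{\left(978,-443 \right)} = -4453423 + \frac{1008 - 443}{-29 + 978} = -4453423 + \frac{1}{949} \cdot 565 = -4453423 + \frac{565}{949} = - \frac{4226297862}{949}$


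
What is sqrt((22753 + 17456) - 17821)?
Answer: 2*sqrt(5597) ≈ 149.63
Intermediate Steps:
sqrt((22753 + 17456) - 17821) = sqrt(40209 - 17821) = sqrt(22388) = 2*sqrt(5597)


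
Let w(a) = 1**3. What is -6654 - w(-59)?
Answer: -6655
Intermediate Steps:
w(a) = 1
-6654 - w(-59) = -6654 - 1*1 = -6654 - 1 = -6655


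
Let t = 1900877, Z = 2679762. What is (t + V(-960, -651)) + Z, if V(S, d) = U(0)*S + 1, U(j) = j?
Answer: 4580640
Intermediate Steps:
V(S, d) = 1 (V(S, d) = 0*S + 1 = 0 + 1 = 1)
(t + V(-960, -651)) + Z = (1900877 + 1) + 2679762 = 1900878 + 2679762 = 4580640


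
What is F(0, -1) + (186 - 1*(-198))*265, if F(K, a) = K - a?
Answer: 101761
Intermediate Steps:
F(0, -1) + (186 - 1*(-198))*265 = (0 - 1*(-1)) + (186 - 1*(-198))*265 = (0 + 1) + (186 + 198)*265 = 1 + 384*265 = 1 + 101760 = 101761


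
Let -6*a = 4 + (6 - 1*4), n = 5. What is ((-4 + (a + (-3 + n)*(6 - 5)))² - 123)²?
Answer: 12996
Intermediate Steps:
a = -1 (a = -(4 + (6 - 1*4))/6 = -(4 + (6 - 4))/6 = -(4 + 2)/6 = -⅙*6 = -1)
((-4 + (a + (-3 + n)*(6 - 5)))² - 123)² = ((-4 + (-1 + (-3 + 5)*(6 - 5)))² - 123)² = ((-4 + (-1 + 2*1))² - 123)² = ((-4 + (-1 + 2))² - 123)² = ((-4 + 1)² - 123)² = ((-3)² - 123)² = (9 - 123)² = (-114)² = 12996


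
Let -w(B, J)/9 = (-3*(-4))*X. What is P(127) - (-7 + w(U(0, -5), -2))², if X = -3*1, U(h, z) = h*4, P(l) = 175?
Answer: -100314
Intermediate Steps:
U(h, z) = 4*h
X = -3
w(B, J) = 324 (w(B, J) = -9*(-3*(-4))*(-3) = -108*(-3) = -9*(-36) = 324)
P(127) - (-7 + w(U(0, -5), -2))² = 175 - (-7 + 324)² = 175 - 1*317² = 175 - 1*100489 = 175 - 100489 = -100314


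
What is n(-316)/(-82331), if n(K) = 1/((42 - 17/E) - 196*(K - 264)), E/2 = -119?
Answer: -14/131079926079 ≈ -1.0681e-10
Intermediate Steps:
E = -238 (E = 2*(-119) = -238)
n(K) = 1/(725005/14 - 196*K) (n(K) = 1/((42 - 17/(-238)) - 196*(K - 264)) = 1/((42 - 17*(-1/238)) - 196*(-264 + K)) = 1/((42 + 1/14) + (51744 - 196*K)) = 1/(589/14 + (51744 - 196*K)) = 1/(725005/14 - 196*K))
n(-316)/(-82331) = -14/(-725005 + 2744*(-316))/(-82331) = -14/(-725005 - 867104)*(-1/82331) = -14/(-1592109)*(-1/82331) = -14*(-1/1592109)*(-1/82331) = (14/1592109)*(-1/82331) = -14/131079926079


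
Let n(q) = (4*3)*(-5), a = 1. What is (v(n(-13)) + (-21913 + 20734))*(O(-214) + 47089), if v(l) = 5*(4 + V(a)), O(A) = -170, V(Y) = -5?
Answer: -55552096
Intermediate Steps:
n(q) = -60 (n(q) = 12*(-5) = -60)
v(l) = -5 (v(l) = 5*(4 - 5) = 5*(-1) = -5)
(v(n(-13)) + (-21913 + 20734))*(O(-214) + 47089) = (-5 + (-21913 + 20734))*(-170 + 47089) = (-5 - 1179)*46919 = -1184*46919 = -55552096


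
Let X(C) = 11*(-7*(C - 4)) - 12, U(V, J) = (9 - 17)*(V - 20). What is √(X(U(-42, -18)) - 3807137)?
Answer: I*√3845033 ≈ 1960.9*I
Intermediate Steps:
U(V, J) = 160 - 8*V (U(V, J) = -8*(-20 + V) = 160 - 8*V)
X(C) = 296 - 77*C (X(C) = 11*(-7*(-4 + C)) - 12 = 11*(28 - 7*C) - 12 = (308 - 77*C) - 12 = 296 - 77*C)
√(X(U(-42, -18)) - 3807137) = √((296 - 77*(160 - 8*(-42))) - 3807137) = √((296 - 77*(160 + 336)) - 3807137) = √((296 - 77*496) - 3807137) = √((296 - 38192) - 3807137) = √(-37896 - 3807137) = √(-3845033) = I*√3845033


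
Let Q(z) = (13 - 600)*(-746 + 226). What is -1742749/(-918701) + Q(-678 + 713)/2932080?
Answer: 134757594529/67342620702 ≈ 2.0011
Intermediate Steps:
Q(z) = 305240 (Q(z) = -587*(-520) = 305240)
-1742749/(-918701) + Q(-678 + 713)/2932080 = -1742749/(-918701) + 305240/2932080 = -1742749*(-1/918701) + 305240*(1/2932080) = 1742749/918701 + 7631/73302 = 134757594529/67342620702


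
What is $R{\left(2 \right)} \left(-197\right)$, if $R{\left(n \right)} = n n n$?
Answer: $-1576$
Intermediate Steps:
$R{\left(n \right)} = n^{3}$ ($R{\left(n \right)} = n^{2} n = n^{3}$)
$R{\left(2 \right)} \left(-197\right) = 2^{3} \left(-197\right) = 8 \left(-197\right) = -1576$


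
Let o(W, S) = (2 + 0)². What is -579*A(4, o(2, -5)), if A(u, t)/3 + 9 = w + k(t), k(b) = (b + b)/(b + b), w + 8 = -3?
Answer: 33003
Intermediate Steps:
w = -11 (w = -8 - 3 = -11)
o(W, S) = 4 (o(W, S) = 2² = 4)
k(b) = 1 (k(b) = (2*b)/((2*b)) = (2*b)*(1/(2*b)) = 1)
A(u, t) = -57 (A(u, t) = -27 + 3*(-11 + 1) = -27 + 3*(-10) = -27 - 30 = -57)
-579*A(4, o(2, -5)) = -579*(-57) = 33003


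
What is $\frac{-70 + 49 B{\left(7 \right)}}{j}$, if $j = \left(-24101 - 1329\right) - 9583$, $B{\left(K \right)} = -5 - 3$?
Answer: $\frac{14}{1061} \approx 0.013195$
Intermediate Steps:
$B{\left(K \right)} = -8$
$j = -35013$ ($j = -25430 - 9583 = -35013$)
$\frac{-70 + 49 B{\left(7 \right)}}{j} = \frac{-70 + 49 \left(-8\right)}{-35013} = \left(-70 - 392\right) \left(- \frac{1}{35013}\right) = \left(-462\right) \left(- \frac{1}{35013}\right) = \frac{14}{1061}$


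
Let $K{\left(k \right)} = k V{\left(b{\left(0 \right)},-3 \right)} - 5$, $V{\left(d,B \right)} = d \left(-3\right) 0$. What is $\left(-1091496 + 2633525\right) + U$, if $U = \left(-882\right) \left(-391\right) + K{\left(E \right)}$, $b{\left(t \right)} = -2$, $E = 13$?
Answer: $1886886$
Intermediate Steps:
$V{\left(d,B \right)} = 0$ ($V{\left(d,B \right)} = - 3 d 0 = 0$)
$K{\left(k \right)} = -5$ ($K{\left(k \right)} = k 0 - 5 = 0 - 5 = -5$)
$U = 344857$ ($U = \left(-882\right) \left(-391\right) - 5 = 344862 - 5 = 344857$)
$\left(-1091496 + 2633525\right) + U = \left(-1091496 + 2633525\right) + 344857 = 1542029 + 344857 = 1886886$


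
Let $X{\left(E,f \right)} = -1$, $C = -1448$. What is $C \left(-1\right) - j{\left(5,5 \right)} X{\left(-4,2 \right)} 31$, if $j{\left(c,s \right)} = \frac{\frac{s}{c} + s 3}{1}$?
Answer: $1944$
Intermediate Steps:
$j{\left(c,s \right)} = 3 s + \frac{s}{c}$ ($j{\left(c,s \right)} = \left(\frac{s}{c} + 3 s\right) 1 = \left(3 s + \frac{s}{c}\right) 1 = 3 s + \frac{s}{c}$)
$C \left(-1\right) - j{\left(5,5 \right)} X{\left(-4,2 \right)} 31 = \left(-1448\right) \left(-1\right) - \left(3 \cdot 5 + \frac{5}{5}\right) \left(-1\right) 31 = 1448 - \left(15 + 5 \cdot \frac{1}{5}\right) \left(-1\right) 31 = 1448 - \left(15 + 1\right) \left(-1\right) 31 = 1448 - 16 \left(-1\right) 31 = 1448 - \left(-16\right) 31 = 1448 - -496 = 1448 + 496 = 1944$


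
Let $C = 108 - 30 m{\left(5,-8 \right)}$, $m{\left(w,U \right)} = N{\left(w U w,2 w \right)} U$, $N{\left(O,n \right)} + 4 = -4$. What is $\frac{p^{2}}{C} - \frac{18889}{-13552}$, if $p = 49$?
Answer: $\frac{422129}{6139056} \approx 0.068761$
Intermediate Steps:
$N{\left(O,n \right)} = -8$ ($N{\left(O,n \right)} = -4 - 4 = -8$)
$m{\left(w,U \right)} = - 8 U$
$C = -1812$ ($C = 108 - 30 \left(\left(-8\right) \left(-8\right)\right) = 108 - 1920 = -1812$)
$\frac{p^{2}}{C} - \frac{18889}{-13552} = \frac{49^{2}}{-1812} - \frac{18889}{-13552} = 2401 \left(- \frac{1}{1812}\right) - - \frac{18889}{13552} = - \frac{2401}{1812} + \frac{18889}{13552} = \frac{422129}{6139056}$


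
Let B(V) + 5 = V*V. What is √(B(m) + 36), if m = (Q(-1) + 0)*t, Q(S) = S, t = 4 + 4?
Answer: √95 ≈ 9.7468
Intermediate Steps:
t = 8
m = -8 (m = (-1 + 0)*8 = -1*8 = -8)
B(V) = -5 + V² (B(V) = -5 + V*V = -5 + V²)
√(B(m) + 36) = √((-5 + (-8)²) + 36) = √((-5 + 64) + 36) = √(59 + 36) = √95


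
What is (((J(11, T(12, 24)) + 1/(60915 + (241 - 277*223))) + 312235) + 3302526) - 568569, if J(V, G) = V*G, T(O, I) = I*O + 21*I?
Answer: 1878765959/615 ≈ 3.0549e+6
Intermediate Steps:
T(O, I) = 21*I + I*O
J(V, G) = G*V
(((J(11, T(12, 24)) + 1/(60915 + (241 - 277*223))) + 312235) + 3302526) - 568569 = ((((24*(21 + 12))*11 + 1/(60915 + (241 - 277*223))) + 312235) + 3302526) - 568569 = ((((24*33)*11 + 1/(60915 + (241 - 61771))) + 312235) + 3302526) - 568569 = (((792*11 + 1/(60915 - 61530)) + 312235) + 3302526) - 568569 = (((8712 + 1/(-615)) + 312235) + 3302526) - 568569 = (((8712 - 1/615) + 312235) + 3302526) - 568569 = ((5357879/615 + 312235) + 3302526) - 568569 = (197382404/615 + 3302526) - 568569 = 2228435894/615 - 568569 = 1878765959/615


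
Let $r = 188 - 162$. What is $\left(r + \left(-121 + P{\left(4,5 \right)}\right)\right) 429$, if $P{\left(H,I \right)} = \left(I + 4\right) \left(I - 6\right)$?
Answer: $-44616$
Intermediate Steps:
$P{\left(H,I \right)} = \left(-6 + I\right) \left(4 + I\right)$ ($P{\left(H,I \right)} = \left(4 + I\right) \left(-6 + I\right) = \left(-6 + I\right) \left(4 + I\right)$)
$r = 26$ ($r = 188 - 162 = 26$)
$\left(r + \left(-121 + P{\left(4,5 \right)}\right)\right) 429 = \left(26 - 130\right) 429 = \left(-104\right) 429 = -44616$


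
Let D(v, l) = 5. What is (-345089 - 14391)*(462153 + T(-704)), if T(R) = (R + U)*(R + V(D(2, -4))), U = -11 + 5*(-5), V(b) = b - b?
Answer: -353409461240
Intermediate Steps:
V(b) = 0
U = -36 (U = -11 - 25 = -36)
T(R) = R*(-36 + R) (T(R) = (R - 36)*(R + 0) = (-36 + R)*R = R*(-36 + R))
(-345089 - 14391)*(462153 + T(-704)) = (-345089 - 14391)*(462153 - 704*(-36 - 704)) = -359480*(462153 - 704*(-740)) = -359480*(462153 + 520960) = -359480*983113 = -353409461240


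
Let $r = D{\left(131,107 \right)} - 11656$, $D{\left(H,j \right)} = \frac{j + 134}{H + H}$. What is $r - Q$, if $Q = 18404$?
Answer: $- \frac{7875479}{262} \approx -30059.0$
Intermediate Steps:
$D{\left(H,j \right)} = \frac{134 + j}{2 H}$
$r = - \frac{3053631}{262}$ ($r = \frac{134 + 107}{2 \cdot 131} - 11656 = \frac{1}{2} \cdot \frac{1}{131} \cdot 241 - 11656 = \frac{241}{262} - 11656 = - \frac{3053631}{262} \approx -11655.0$)
$r - Q = - \frac{3053631}{262} - 18404 = - \frac{7875479}{262}$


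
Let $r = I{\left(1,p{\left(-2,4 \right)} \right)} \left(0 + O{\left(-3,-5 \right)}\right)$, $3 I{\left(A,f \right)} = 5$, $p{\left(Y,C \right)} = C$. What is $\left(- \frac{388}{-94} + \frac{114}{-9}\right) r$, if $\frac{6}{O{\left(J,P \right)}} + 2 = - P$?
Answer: $- \frac{12040}{423} \approx -28.463$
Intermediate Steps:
$O{\left(J,P \right)} = \frac{6}{-2 - P}$
$I{\left(A,f \right)} = \frac{5}{3}$ ($I{\left(A,f \right)} = \frac{1}{3} \cdot 5 = \frac{5}{3}$)
$r = \frac{10}{3}$ ($r = \frac{5 \left(0 - \frac{6}{2 - 5}\right)}{3} = \frac{5 \left(0 - \frac{6}{-3}\right)}{3} = \frac{5 \left(0 - -2\right)}{3} = \frac{5 \left(0 + 2\right)}{3} = \frac{5}{3} \cdot 2 = \frac{10}{3} \approx 3.3333$)
$\left(- \frac{388}{-94} + \frac{114}{-9}\right) r = \left(- \frac{388}{-94} + \frac{114}{-9}\right) \frac{10}{3} = \left(\left(-388\right) \left(- \frac{1}{94}\right) + 114 \left(- \frac{1}{9}\right)\right) \frac{10}{3} = \left(\frac{194}{47} - \frac{38}{3}\right) \frac{10}{3} = \left(- \frac{1204}{141}\right) \frac{10}{3} = - \frac{12040}{423}$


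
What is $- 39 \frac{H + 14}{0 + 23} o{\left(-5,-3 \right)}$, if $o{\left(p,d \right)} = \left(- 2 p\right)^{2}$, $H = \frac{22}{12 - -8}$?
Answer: $- \frac{58890}{23} \approx -2560.4$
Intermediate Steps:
$H = \frac{11}{10}$ ($H = \frac{22}{12 + 8} = \frac{22}{20} = 22 \cdot \frac{1}{20} = \frac{11}{10} \approx 1.1$)
$o{\left(p,d \right)} = 4 p^{2}$
$- 39 \frac{H + 14}{0 + 23} o{\left(-5,-3 \right)} = - 39 \frac{\frac{11}{10} + 14}{0 + 23} \cdot 4 \left(-5\right)^{2} = - 39 \frac{151}{10 \cdot 23} \cdot 4 \cdot 25 = - 39 \cdot \frac{151}{10} \cdot \frac{1}{23} \cdot 100 = \left(-39\right) \frac{151}{230} \cdot 100 = \left(- \frac{5889}{230}\right) 100 = - \frac{58890}{23}$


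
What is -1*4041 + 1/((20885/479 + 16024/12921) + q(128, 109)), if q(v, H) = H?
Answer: -3847627564233/952148912 ≈ -4041.0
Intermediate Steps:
-1*4041 + 1/((20885/479 + 16024/12921) + q(128, 109)) = -1*4041 + 1/((20885/479 + 16024/12921) + 109) = -4041 + 1/((20885*(1/479) + 16024*(1/12921)) + 109) = -4041 + 1/((20885/479 + 16024/12921) + 109) = -4041 + 1/(277530581/6189159 + 109) = -4041 + 1/(952148912/6189159) = -4041 + 6189159/952148912 = -3847627564233/952148912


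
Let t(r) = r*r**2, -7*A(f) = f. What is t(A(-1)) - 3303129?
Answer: -1132973246/343 ≈ -3.3031e+6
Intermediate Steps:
A(f) = -f/7
t(r) = r**3
t(A(-1)) - 3303129 = (-1/7*(-1))**3 - 3303129 = (1/7)**3 - 3303129 = 1/343 - 3303129 = -1132973246/343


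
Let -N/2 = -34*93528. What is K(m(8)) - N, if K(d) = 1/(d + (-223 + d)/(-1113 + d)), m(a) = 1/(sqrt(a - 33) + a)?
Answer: -14194477886597/2231871 + 11474315*I/17854968 ≈ -6.3599e+6 + 0.64264*I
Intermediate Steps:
m(a) = 1/(a + sqrt(-33 + a)) (m(a) = 1/(sqrt(-33 + a) + a) = 1/(a + sqrt(-33 + a)))
K(d) = 1/(d + (-223 + d)/(-1113 + d))
N = 6359904 (N = -(-68)*93528 = -2*(-3179952) = 6359904)
K(m(8)) - N = (1113 - 1/(8 + sqrt(-33 + 8)))/(223 - (1/(8 + sqrt(-33 + 8)))**2 + 1112/(8 + sqrt(-33 + 8))) - 1*6359904 = (1113 - 1/(8 + sqrt(-25)))/(223 - (1/(8 + sqrt(-25)))**2 + 1112/(8 + sqrt(-25))) - 6359904 = (1113 - 1/(8 + 5*I))/(223 - (1/(8 + 5*I))**2 + 1112/(8 + 5*I)) - 6359904 = (1113 - (8 - 5*I)/89)/(223 - ((8 - 5*I)/89)**2 + 1112*((8 - 5*I)/89)) - 6359904 = (1113 - (8 - 5*I)/89)/(223 - (8 - 5*I)**2/7921 + 1112*(8 - 5*I)/89) - 6359904 = -6359904 + (1113 - (8 - 5*I)/89)/(223 - (8 - 5*I)**2/7921 + 1112*(8 - 5*I)/89)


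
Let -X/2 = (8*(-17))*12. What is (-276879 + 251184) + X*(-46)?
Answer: -175839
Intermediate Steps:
X = 3264 (X = -2*8*(-17)*12 = -(-272)*12 = -2*(-1632) = 3264)
(-276879 + 251184) + X*(-46) = (-276879 + 251184) + 3264*(-46) = -25695 - 150144 = -175839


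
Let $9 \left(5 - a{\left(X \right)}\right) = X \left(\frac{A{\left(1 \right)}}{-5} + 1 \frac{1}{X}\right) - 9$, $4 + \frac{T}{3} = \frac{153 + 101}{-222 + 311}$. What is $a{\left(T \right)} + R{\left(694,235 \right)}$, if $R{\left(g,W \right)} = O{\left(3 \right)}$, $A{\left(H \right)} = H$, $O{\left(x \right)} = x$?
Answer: $\frac{35294}{4005} \approx 8.8125$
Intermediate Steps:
$T = - \frac{306}{89}$ ($T = -12 + 3 \frac{153 + 101}{-222 + 311} = -12 + 3 \cdot \frac{254}{89} = -12 + \frac{762}{89} = - \frac{306}{89} \approx -3.4382$)
$R{\left(g,W \right)} = 3$
$a{\left(X \right)} = 6 - \frac{X \left(- \frac{1}{5} + \frac{1}{X}\right)}{9}$ ($a{\left(X \right)} = 5 - \frac{X \left(1 \frac{1}{-5} + 1 \frac{1}{X}\right) - 9}{9} = 5 - \frac{X \left(1 \left(- \frac{1}{5}\right) + \frac{1}{X}\right) - 9}{9} = 5 - \frac{X \left(- \frac{1}{5} + \frac{1}{X}\right) - 9}{9} = 5 - \frac{-9 + X \left(- \frac{1}{5} + \frac{1}{X}\right)}{9} = 5 - \left(-1 + \frac{X \left(- \frac{1}{5} + \frac{1}{X}\right)}{9}\right) = 6 - \frac{X \left(- \frac{1}{5} + \frac{1}{X}\right)}{9}$)
$a{\left(T \right)} + R{\left(694,235 \right)} = \left(\frac{53}{9} + \frac{1}{45} \left(- \frac{306}{89}\right)\right) + 3 = \left(\frac{53}{9} - \frac{34}{445}\right) + 3 = \frac{23279}{4005} + 3 = \frac{35294}{4005}$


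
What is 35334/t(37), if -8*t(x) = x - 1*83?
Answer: 141336/23 ≈ 6145.0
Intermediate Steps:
t(x) = 83/8 - x/8 (t(x) = -(x - 1*83)/8 = -(x - 83)/8 = -(-83 + x)/8 = 83/8 - x/8)
35334/t(37) = 35334/(83/8 - 1/8*37) = 35334/(83/8 - 37/8) = 35334/(23/4) = 35334*(4/23) = 141336/23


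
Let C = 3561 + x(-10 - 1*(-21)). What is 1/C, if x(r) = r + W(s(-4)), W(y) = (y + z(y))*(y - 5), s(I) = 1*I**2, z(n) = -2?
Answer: 1/3726 ≈ 0.00026838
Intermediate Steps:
s(I) = I**2
W(y) = (-5 + y)*(-2 + y) (W(y) = (y - 2)*(y - 5) = (-2 + y)*(-5 + y) = (-5 + y)*(-2 + y))
x(r) = 154 + r (x(r) = r + (10 + ((-4)**2)**2 - 7*(-4)**2) = r + (10 + 16**2 - 7*16) = r + (10 + 256 - 112) = r + 154 = 154 + r)
C = 3726 (C = 3561 + (154 + (-10 - 1*(-21))) = 3561 + (154 + (-10 + 21)) = 3561 + (154 + 11) = 3561 + 165 = 3726)
1/C = 1/3726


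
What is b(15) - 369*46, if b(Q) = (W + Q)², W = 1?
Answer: -16718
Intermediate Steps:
b(Q) = (1 + Q)²
b(15) - 369*46 = (1 + 15)² - 369*46 = 16² - 16974 = 256 - 16974 = -16718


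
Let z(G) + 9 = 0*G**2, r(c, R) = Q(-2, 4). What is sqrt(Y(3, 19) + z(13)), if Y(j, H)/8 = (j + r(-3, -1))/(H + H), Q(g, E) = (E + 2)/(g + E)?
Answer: 7*I*sqrt(57)/19 ≈ 2.7815*I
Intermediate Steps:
Q(g, E) = (2 + E)/(E + g)
r(c, R) = 3 (r(c, R) = (2 + 4)/(4 - 2) = 6/2 = (1/2)*6 = 3)
z(G) = -9 (z(G) = -9 + 0*G**2 = -9 + 0 = -9)
Y(j, H) = 4*(3 + j)/H (Y(j, H) = 8*((j + 3)/(H + H)) = 8*((3 + j)/((2*H))) = 8*((3 + j)*(1/(2*H))) = 8*((3 + j)/(2*H)) = 4*(3 + j)/H)
sqrt(Y(3, 19) + z(13)) = sqrt(4*(3 + 3)/19 - 9) = sqrt(4*(1/19)*6 - 9) = sqrt(24/19 - 9) = sqrt(-147/19) = 7*I*sqrt(57)/19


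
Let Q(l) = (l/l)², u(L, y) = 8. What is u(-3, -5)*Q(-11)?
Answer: 8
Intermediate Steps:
Q(l) = 1 (Q(l) = 1² = 1)
u(-3, -5)*Q(-11) = 8*1 = 8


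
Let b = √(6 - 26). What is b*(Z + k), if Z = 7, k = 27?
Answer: 68*I*√5 ≈ 152.05*I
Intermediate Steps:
b = 2*I*√5 (b = √(-20) = 2*I*√5 ≈ 4.4721*I)
b*(Z + k) = (2*I*√5)*(7 + 27) = (2*I*√5)*34 = 68*I*√5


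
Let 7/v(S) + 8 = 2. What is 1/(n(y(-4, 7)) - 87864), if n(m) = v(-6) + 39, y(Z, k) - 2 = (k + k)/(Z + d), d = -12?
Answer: -6/526957 ≈ -1.1386e-5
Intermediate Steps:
v(S) = -7/6 (v(S) = 7/(-8 + 2) = 7/(-6) = 7*(-⅙) = -7/6)
y(Z, k) = 2 + 2*k/(-12 + Z) (y(Z, k) = 2 + (k + k)/(Z - 12) = 2 + (2*k)/(-12 + Z) = 2 + 2*k/(-12 + Z))
n(m) = 227/6 (n(m) = -7/6 + 39 = 227/6)
1/(n(y(-4, 7)) - 87864) = 1/(227/6 - 87864) = 1/(-526957/6) = -6/526957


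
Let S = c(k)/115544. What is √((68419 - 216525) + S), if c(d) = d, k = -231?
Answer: I*√4085282498570/5252 ≈ 384.85*I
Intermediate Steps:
S = -21/10504 (S = -231/115544 = -231*1/115544 = -21/10504 ≈ -0.0019992)
√((68419 - 216525) + S) = √((68419 - 216525) - 21/10504) = √(-148106 - 21/10504) = √(-1555705445/10504) = I*√4085282498570/5252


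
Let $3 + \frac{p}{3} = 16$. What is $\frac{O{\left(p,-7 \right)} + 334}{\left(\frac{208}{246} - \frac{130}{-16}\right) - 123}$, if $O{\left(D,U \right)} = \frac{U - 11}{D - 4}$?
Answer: $- \frac{11485248}{3927175} \approx -2.9246$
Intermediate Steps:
$p = 39$ ($p = -9 + 3 \cdot 16 = -9 + 48 = 39$)
$O{\left(D,U \right)} = \frac{-11 + U}{-4 + D}$
$\frac{O{\left(p,-7 \right)} + 334}{\left(\frac{208}{246} - \frac{130}{-16}\right) - 123} = \frac{\frac{-11 - 7}{-4 + 39} + 334}{\left(\frac{208}{246} - \frac{130}{-16}\right) - 123} = \frac{\frac{1}{35} \left(-18\right) + 334}{\left(208 \cdot \frac{1}{246} - - \frac{65}{8}\right) - 123} = \frac{\frac{1}{35} \left(-18\right) + 334}{\left(\frac{104}{123} + \frac{65}{8}\right) - 123} = \frac{- \frac{18}{35} + 334}{\frac{8827}{984} - 123} = \frac{11672}{35 \left(- \frac{112205}{984}\right)} = \frac{11672}{35} \left(- \frac{984}{112205}\right) = - \frac{11485248}{3927175}$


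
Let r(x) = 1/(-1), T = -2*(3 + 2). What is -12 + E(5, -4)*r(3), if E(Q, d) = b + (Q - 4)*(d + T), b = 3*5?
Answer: -13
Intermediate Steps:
b = 15
T = -10 (T = -2*5 = -10)
r(x) = -1
E(Q, d) = 15 + (-10 + d)*(-4 + Q) (E(Q, d) = 15 + (Q - 4)*(d - 10) = 15 + (-4 + Q)*(-10 + d) = 15 + (-10 + d)*(-4 + Q))
-12 + E(5, -4)*r(3) = -12 + (55 - 10*5 - 4*(-4) + 5*(-4))*(-1) = -12 + (55 - 50 + 16 - 20)*(-1) = -12 + 1*(-1) = -12 - 1 = -13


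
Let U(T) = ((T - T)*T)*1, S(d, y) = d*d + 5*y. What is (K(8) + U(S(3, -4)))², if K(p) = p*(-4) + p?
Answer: 576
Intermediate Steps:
S(d, y) = d² + 5*y
K(p) = -3*p (K(p) = -4*p + p = -3*p)
U(T) = 0 (U(T) = (0*T)*1 = 0*1 = 0)
(K(8) + U(S(3, -4)))² = (-3*8 + 0)² = (-24 + 0)² = (-24)² = 576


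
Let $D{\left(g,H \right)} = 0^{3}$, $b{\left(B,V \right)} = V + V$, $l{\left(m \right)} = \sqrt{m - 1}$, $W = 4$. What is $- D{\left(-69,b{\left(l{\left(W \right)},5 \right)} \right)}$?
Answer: $0$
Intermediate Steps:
$l{\left(m \right)} = \sqrt{-1 + m}$
$b{\left(B,V \right)} = 2 V$
$D{\left(g,H \right)} = 0$
$- D{\left(-69,b{\left(l{\left(W \right)},5 \right)} \right)} = \left(-1\right) 0 = 0$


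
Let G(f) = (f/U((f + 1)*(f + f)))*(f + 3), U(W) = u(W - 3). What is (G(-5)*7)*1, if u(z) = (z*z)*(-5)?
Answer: -14/1369 ≈ -0.010226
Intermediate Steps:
u(z) = -5*z² (u(z) = z²*(-5) = -5*z²)
U(W) = -5*(-3 + W)² (U(W) = -5*(W - 3)² = -5*(-3 + W)²)
G(f) = -f*(3 + f)/(5*(-3 + 2*f*(1 + f))²) (G(f) = (f/((-5*(-3 + (f + 1)*(f + f))²)))*(f + 3) = (f/((-5*(-3 + (1 + f)*(2*f))²)))*(3 + f) = (f/((-5*(-3 + 2*f*(1 + f))²)))*(3 + f) = (f*(-1/(5*(-3 + 2*f*(1 + f))²)))*(3 + f) = (-f/(5*(-3 + 2*f*(1 + f))²))*(3 + f) = -f*(3 + f)/(5*(-3 + 2*f*(1 + f))²))
(G(-5)*7)*1 = (-⅕*(-5)*(3 - 5)/(-3 + 2*(-5)*(1 - 5))²*7)*1 = (-⅕*(-5)*(-2)/(-3 + 2*(-5)*(-4))²*7)*1 = (-⅕*(-5)*(-2)/(-3 + 40)²*7)*1 = (-⅕*(-5)*(-2)/37²*7)*1 = (-⅕*(-5)*1/1369*(-2)*7)*1 = -2/1369*7*1 = -14/1369*1 = -14/1369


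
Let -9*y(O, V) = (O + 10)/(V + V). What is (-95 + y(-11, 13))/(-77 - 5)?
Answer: 22229/19188 ≈ 1.1585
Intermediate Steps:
y(O, V) = -(10 + O)/(18*V) (y(O, V) = -(O + 10)/(9*(V + V)) = -(10 + O)/(9*(2*V)) = -(10 + O)*1/(2*V)/9 = -(10 + O)/(18*V))
(-95 + y(-11, 13))/(-77 - 5) = (-95 + (1/18)*(-10 - 1*(-11))/13)/(-77 - 5) = (-95 + (1/18)*(1/13)*(-10 + 11))/(-82) = -(-95 + (1/18)*(1/13)*1)/82 = -(-95 + 1/234)/82 = -1/82*(-22229/234) = 22229/19188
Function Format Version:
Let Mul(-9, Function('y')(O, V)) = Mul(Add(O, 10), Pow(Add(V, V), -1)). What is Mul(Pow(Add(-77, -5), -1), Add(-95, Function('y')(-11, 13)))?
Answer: Rational(22229, 19188) ≈ 1.1585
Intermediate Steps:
Function('y')(O, V) = Mul(Rational(-1, 18), Pow(V, -1), Add(10, O)) (Function('y')(O, V) = Mul(Rational(-1, 9), Mul(Add(O, 10), Pow(Add(V, V), -1))) = Mul(Rational(-1, 9), Mul(Add(10, O), Pow(Mul(2, V), -1))) = Mul(Rational(-1, 9), Mul(Add(10, O), Mul(Rational(1, 2), Pow(V, -1)))) = Mul(Rational(-1, 9), Mul(Rational(1, 2), Pow(V, -1), Add(10, O))) = Mul(Rational(-1, 18), Pow(V, -1), Add(10, O)))
Mul(Pow(Add(-77, -5), -1), Add(-95, Function('y')(-11, 13))) = Mul(Pow(Add(-77, -5), -1), Add(-95, Mul(Rational(1, 18), Pow(13, -1), Add(-10, Mul(-1, -11))))) = Mul(Pow(-82, -1), Add(-95, Mul(Rational(1, 18), Rational(1, 13), Add(-10, 11)))) = Mul(Rational(-1, 82), Add(-95, Mul(Rational(1, 18), Rational(1, 13), 1))) = Mul(Rational(-1, 82), Add(-95, Rational(1, 234))) = Mul(Rational(-1, 82), Rational(-22229, 234)) = Rational(22229, 19188)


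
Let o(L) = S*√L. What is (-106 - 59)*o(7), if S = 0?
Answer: 0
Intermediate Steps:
o(L) = 0 (o(L) = 0*√L = 0)
(-106 - 59)*o(7) = (-106 - 59)*0 = -165*0 = 0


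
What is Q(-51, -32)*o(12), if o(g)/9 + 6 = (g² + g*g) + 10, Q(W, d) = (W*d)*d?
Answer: -137244672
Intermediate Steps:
Q(W, d) = W*d²
o(g) = 36 + 18*g² (o(g) = -54 + 9*((g² + g*g) + 10) = -54 + 9*((g² + g²) + 10) = -54 + 9*(2*g² + 10) = -54 + 9*(10 + 2*g²) = -54 + (90 + 18*g²) = 36 + 18*g²)
Q(-51, -32)*o(12) = (-51*(-32)²)*(36 + 18*12²) = (-51*1024)*(36 + 18*144) = -52224*(36 + 2592) = -52224*2628 = -137244672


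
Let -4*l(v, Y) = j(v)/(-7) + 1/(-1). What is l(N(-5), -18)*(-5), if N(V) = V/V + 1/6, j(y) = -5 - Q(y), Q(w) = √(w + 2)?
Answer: -5/14 + 5*√114/168 ≈ -0.039373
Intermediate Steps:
Q(w) = √(2 + w)
j(y) = -5 - √(2 + y)
N(V) = 7/6 (N(V) = 1 + 1*(⅙) = 1 + ⅙ = 7/6)
l(v, Y) = 1/14 - √(2 + v)/28 (l(v, Y) = -((-5 - √(2 + v))/(-7) + 1/(-1))/4 = -((-5 - √(2 + v))*(-⅐) + 1*(-1))/4 = -((5/7 + √(2 + v)/7) - 1)/4 = -(-2/7 + √(2 + v)/7)/4 = 1/14 - √(2 + v)/28)
l(N(-5), -18)*(-5) = (1/14 - √(2 + 7/6)/28)*(-5) = (1/14 - √114/168)*(-5) = -5/14 + 5*√114/168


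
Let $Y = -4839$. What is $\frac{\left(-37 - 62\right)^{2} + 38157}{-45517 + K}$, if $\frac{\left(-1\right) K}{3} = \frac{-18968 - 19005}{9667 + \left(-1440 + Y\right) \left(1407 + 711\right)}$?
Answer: $- \frac{318663045645}{302443566877} \approx -1.0536$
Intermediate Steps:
$K = - \frac{113919}{13289255}$ ($K = - 3 \frac{-18968 - 19005}{9667 + \left(-1440 - 4839\right) \left(1407 + 711\right)} = - 3 \left(- \frac{37973}{9667 - 13298922}\right) = - 3 \left(- \frac{37973}{-13289255}\right) = - 3 \left(\left(-37973\right) \left(- \frac{1}{13289255}\right)\right) = \left(-3\right) \frac{37973}{13289255} = - \frac{113919}{13289255} \approx -0.0085723$)
$\frac{\left(-37 - 62\right)^{2} + 38157}{-45517 + K} = \frac{\left(-37 - 62\right)^{2} + 38157}{-45517 - \frac{113919}{13289255}} = \frac{\left(-99\right)^{2} + 38157}{- \frac{604887133754}{13289255}} = \left(9801 + 38157\right) \left(- \frac{13289255}{604887133754}\right) = 47958 \left(- \frac{13289255}{604887133754}\right) = - \frac{318663045645}{302443566877}$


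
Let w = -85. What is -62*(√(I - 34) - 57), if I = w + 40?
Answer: 3534 - 62*I*√79 ≈ 3534.0 - 551.07*I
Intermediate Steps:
I = -45 (I = -85 + 40 = -45)
-62*(√(I - 34) - 57) = -62*(√(-45 - 34) - 57) = -62*(√(-79) - 57) = -62*(I*√79 - 57) = -62*(-57 + I*√79) = 3534 - 62*I*√79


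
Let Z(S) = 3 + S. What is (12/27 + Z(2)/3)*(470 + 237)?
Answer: 13433/9 ≈ 1492.6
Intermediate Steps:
(12/27 + Z(2)/3)*(470 + 237) = (12/27 + (3 + 2)/3)*(470 + 237) = (12*(1/27) + 5*(⅓))*707 = (4/9 + 5/3)*707 = (19/9)*707 = 13433/9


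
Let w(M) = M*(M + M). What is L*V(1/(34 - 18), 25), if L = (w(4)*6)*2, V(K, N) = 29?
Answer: 11136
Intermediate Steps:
w(M) = 2*M² (w(M) = M*(2*M) = 2*M²)
L = 384 (L = ((2*4²)*6)*2 = ((2*16)*6)*2 = (32*6)*2 = 192*2 = 384)
L*V(1/(34 - 18), 25) = 384*29 = 11136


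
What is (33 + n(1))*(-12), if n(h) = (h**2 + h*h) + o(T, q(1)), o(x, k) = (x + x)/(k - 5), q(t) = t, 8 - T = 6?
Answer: -408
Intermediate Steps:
T = 2 (T = 8 - 1*6 = 8 - 6 = 2)
o(x, k) = 2*x/(-5 + k) (o(x, k) = (2*x)/(-5 + k) = 2*x/(-5 + k))
n(h) = -1 + 2*h**2 (n(h) = (h**2 + h*h) + 2*2/(-5 + 1) = (h**2 + h**2) + 2*2/(-4) = 2*h**2 + 2*2*(-1/4) = 2*h**2 - 1 = -1 + 2*h**2)
(33 + n(1))*(-12) = (33 + (-1 + 2*1**2))*(-12) = (33 + (-1 + 2*1))*(-12) = (33 + (-1 + 2))*(-12) = (33 + 1)*(-12) = 34*(-12) = -408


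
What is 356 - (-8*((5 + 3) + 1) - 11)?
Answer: 439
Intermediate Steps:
356 - (-8*((5 + 3) + 1) - 11) = 356 - (-8*(8 + 1) - 11) = 356 - (-8*9 - 11) = 356 - (-72 - 11) = 356 - 1*(-83) = 356 + 83 = 439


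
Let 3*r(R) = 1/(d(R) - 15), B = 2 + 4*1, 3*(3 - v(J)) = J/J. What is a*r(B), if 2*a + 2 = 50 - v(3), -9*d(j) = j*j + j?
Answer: -68/177 ≈ -0.38418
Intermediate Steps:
v(J) = 8/3 (v(J) = 3 - J/(3*J) = 3 - 1/3*1 = 3 - 1/3 = 8/3)
d(j) = -j/9 - j**2/9 (d(j) = -(j*j + j)/9 = -(j**2 + j)/9 = -(j + j**2)/9 = -j/9 - j**2/9)
a = 68/3 (a = -1 + (50 - 1*8/3)/2 = -1 + (50 - 8/3)/2 = -1 + (1/2)*(142/3) = -1 + 71/3 = 68/3 ≈ 22.667)
B = 6 (B = 2 + 4 = 6)
r(R) = 1/(3*(-15 - R*(1 + R)/9)) (r(R) = 1/(3*(-R*(1 + R)/9 - 15)) = 1/(3*(-15 - R*(1 + R)/9)))
a*r(B) = 68*(-3/(135 + 6*(1 + 6)))/3 = 68*(-3/(135 + 6*7))/3 = 68*(-3/(135 + 42))/3 = 68*(-3/177)/3 = 68*(-3*1/177)/3 = (68/3)*(-1/59) = -68/177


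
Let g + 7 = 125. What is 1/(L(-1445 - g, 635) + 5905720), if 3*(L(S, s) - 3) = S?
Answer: 1/5905202 ≈ 1.6934e-7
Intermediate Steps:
g = 118 (g = -7 + 125 = 118)
L(S, s) = 3 + S/3
1/(L(-1445 - g, 635) + 5905720) = 1/((3 + (-1445 - 1*118)/3) + 5905720) = 1/((3 + (-1445 - 118)/3) + 5905720) = 1/((3 + (⅓)*(-1563)) + 5905720) = 1/((3 - 521) + 5905720) = 1/(-518 + 5905720) = 1/5905202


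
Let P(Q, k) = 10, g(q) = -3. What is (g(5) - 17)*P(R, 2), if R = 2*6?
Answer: -200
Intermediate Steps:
R = 12
(g(5) - 17)*P(R, 2) = (-3 - 17)*10 = -20*10 = -200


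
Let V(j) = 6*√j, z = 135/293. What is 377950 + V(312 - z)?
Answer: 377950 + 6*√26745333/293 ≈ 3.7806e+5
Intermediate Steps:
z = 135/293 (z = 135*(1/293) = 135/293 ≈ 0.46075)
377950 + V(312 - z) = 377950 + 6*√(312 - 1*135/293) = 377950 + 6*√(312 - 135/293) = 377950 + 6*√(91281/293) = 377950 + 6*(√26745333/293) = 377950 + 6*√26745333/293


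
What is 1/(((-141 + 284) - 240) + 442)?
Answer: 1/345 ≈ 0.0028986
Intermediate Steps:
1/(((-141 + 284) - 240) + 442) = 1/((143 - 240) + 442) = 1/(-97 + 442) = 1/345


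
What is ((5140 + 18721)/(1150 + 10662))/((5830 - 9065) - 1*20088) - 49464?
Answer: -13626900499925/275491276 ≈ -49464.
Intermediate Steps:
((5140 + 18721)/(1150 + 10662))/((5830 - 9065) - 1*20088) - 49464 = (23861/11812)/(-3235 - 20088) - 49464 = (23861*(1/11812))/(-23323) - 49464 = (23861/11812)*(-1/23323) - 49464 = -23861/275491276 - 49464 = -13626900499925/275491276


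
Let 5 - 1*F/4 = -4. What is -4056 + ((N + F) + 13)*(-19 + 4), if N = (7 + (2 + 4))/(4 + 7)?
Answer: -52896/11 ≈ -4808.7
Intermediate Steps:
N = 13/11 (N = (7 + 6)/11 = 13*(1/11) = 13/11 ≈ 1.1818)
F = 36 (F = 20 - 4*(-4) = 20 + 16 = 36)
-4056 + ((N + F) + 13)*(-19 + 4) = -4056 + ((13/11 + 36) + 13)*(-19 + 4) = -4056 + (409/11 + 13)*(-15) = -4056 + (552/11)*(-15) = -4056 - 8280/11 = -52896/11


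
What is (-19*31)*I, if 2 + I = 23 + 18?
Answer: -22971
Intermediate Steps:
I = 39 (I = -2 + (23 + 18) = -2 + 41 = 39)
(-19*31)*I = -19*31*39 = -589*39 = -22971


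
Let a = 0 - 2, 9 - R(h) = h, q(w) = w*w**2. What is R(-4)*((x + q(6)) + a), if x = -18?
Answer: 2548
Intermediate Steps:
q(w) = w**3
R(h) = 9 - h
a = -2
R(-4)*((x + q(6)) + a) = (9 - 1*(-4))*((-18 + 6**3) - 2) = (9 + 4)*((-18 + 216) - 2) = 13*(198 - 2) = 13*196 = 2548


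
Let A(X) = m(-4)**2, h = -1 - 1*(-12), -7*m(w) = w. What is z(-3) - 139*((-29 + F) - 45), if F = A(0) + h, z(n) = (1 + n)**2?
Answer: 427065/49 ≈ 8715.6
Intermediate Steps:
m(w) = -w/7
h = 11 (h = -1 + 12 = 11)
A(X) = 16/49 (A(X) = (-1/7*(-4))**2 = (4/7)**2 = 16/49)
F = 555/49 (F = 16/49 + 11 = 555/49 ≈ 11.327)
z(-3) - 139*((-29 + F) - 45) = (1 - 3)**2 - 139*((-29 + 555/49) - 45) = (-2)**2 - 139*(-866/49 - 45) = 4 - 139*(-3071/49) = 4 + 426869/49 = 427065/49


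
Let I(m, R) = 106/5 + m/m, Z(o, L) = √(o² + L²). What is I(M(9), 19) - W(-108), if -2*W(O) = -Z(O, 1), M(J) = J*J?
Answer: 111/5 - √11665/2 ≈ -31.802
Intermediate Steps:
Z(o, L) = √(L² + o²)
M(J) = J²
I(m, R) = 111/5 (I(m, R) = 106*(⅕) + 1 = 106/5 + 1 = 111/5)
W(O) = √(1 + O²)/2 (W(O) = -(-1)*√(1² + O²)/2 = -(-1)*√(1 + O²)/2 = √(1 + O²)/2)
I(M(9), 19) - W(-108) = 111/5 - √(1 + (-108)²)/2 = 111/5 - √(1 + 11664)/2 = 111/5 - √11665/2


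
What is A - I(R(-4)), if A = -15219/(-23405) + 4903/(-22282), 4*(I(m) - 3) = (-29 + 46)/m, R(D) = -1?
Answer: 1752485611/1043020420 ≈ 1.6802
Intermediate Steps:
I(m) = 3 + 17/(4*m) (I(m) = 3 + ((-29 + 46)/m)/4 = 3 + (17/m)/4 = 3 + 17/(4*m))
A = 224355043/521510210 (A = -15219*(-1/23405) + 4903*(-1/22282) = 15219/23405 - 4903/22282 = 224355043/521510210 ≈ 0.43020)
A - I(R(-4)) = 224355043/521510210 - (3 + (17/4)/(-1)) = 224355043/521510210 - (3 + (17/4)*(-1)) = 224355043/521510210 - (3 - 17/4) = 224355043/521510210 - 1*(-5/4) = 224355043/521510210 + 5/4 = 1752485611/1043020420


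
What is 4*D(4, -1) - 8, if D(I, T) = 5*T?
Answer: -28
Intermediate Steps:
4*D(4, -1) - 8 = 4*(5*(-1)) - 8 = 4*(-5) - 8 = -20 - 8 = -28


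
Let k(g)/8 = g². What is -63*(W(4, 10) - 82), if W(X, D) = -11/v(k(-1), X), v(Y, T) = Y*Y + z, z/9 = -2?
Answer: 238329/46 ≈ 5181.1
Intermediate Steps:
z = -18 (z = 9*(-2) = -18)
k(g) = 8*g²
v(Y, T) = -18 + Y² (v(Y, T) = Y*Y - 18 = Y² - 18 = -18 + Y²)
W(X, D) = -11/46 (W(X, D) = -11/(-18 + (8*(-1)²)²) = -11/(-18 + (8*1)²) = -11/(-18 + 8²) = -11/(-18 + 64) = -11/46)
-63*(W(4, 10) - 82) = -63*(-11/46 - 82) = -63*(-3783/46) = 238329/46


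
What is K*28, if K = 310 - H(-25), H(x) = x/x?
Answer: 8652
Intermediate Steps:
H(x) = 1
K = 309 (K = 310 - 1*1 = 310 - 1 = 309)
K*28 = 309*28 = 8652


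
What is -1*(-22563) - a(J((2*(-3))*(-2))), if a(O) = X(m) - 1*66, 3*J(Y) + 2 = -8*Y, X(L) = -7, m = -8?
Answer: 22636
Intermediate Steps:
J(Y) = -⅔ - 8*Y/3 (J(Y) = -⅔ + (-8*Y)/3 = -⅔ - 8*Y/3)
a(O) = -73 (a(O) = -7 - 1*66 = -7 - 66 = -73)
-1*(-22563) - a(J((2*(-3))*(-2))) = -1*(-22563) - 1*(-73) = 22563 + 73 = 22636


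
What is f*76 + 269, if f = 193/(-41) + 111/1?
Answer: 342237/41 ≈ 8347.3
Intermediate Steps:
f = 4358/41 (f = 193*(-1/41) + 111*1 = -193/41 + 111 = 4358/41 ≈ 106.29)
f*76 + 269 = (4358/41)*76 + 269 = 331208/41 + 269 = 342237/41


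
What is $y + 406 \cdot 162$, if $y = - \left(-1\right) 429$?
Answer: $66201$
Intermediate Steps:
$y = 429$ ($y = \left(-1\right) \left(-429\right) = 429$)
$y + 406 \cdot 162 = 429 + 406 \cdot 162 = 429 + 65772 = 66201$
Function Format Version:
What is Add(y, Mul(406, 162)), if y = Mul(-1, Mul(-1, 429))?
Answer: 66201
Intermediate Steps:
y = 429 (y = Mul(-1, -429) = 429)
Add(y, Mul(406, 162)) = Add(429, Mul(406, 162)) = Add(429, 65772) = 66201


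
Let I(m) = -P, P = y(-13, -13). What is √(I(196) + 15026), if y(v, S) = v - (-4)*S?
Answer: √15091 ≈ 122.85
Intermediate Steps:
y(v, S) = v + 4*S
P = -65 (P = -13 + 4*(-13) = -13 - 52 = -65)
I(m) = 65 (I(m) = -1*(-65) = 65)
√(I(196) + 15026) = √(65 + 15026) = √15091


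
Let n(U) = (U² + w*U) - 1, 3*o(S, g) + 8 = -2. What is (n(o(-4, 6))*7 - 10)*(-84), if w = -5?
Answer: -44716/3 ≈ -14905.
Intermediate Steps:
o(S, g) = -10/3 (o(S, g) = -8/3 + (⅓)*(-2) = -8/3 - ⅔ = -10/3)
n(U) = -1 + U² - 5*U (n(U) = (U² - 5*U) - 1 = -1 + U² - 5*U)
(n(o(-4, 6))*7 - 10)*(-84) = ((-1 + (-10/3)² - 5*(-10/3))*7 - 10)*(-84) = ((-1 + 100/9 + 50/3)*7 - 10)*(-84) = ((241/9)*7 - 10)*(-84) = (1687/9 - 10)*(-84) = (1597/9)*(-84) = -44716/3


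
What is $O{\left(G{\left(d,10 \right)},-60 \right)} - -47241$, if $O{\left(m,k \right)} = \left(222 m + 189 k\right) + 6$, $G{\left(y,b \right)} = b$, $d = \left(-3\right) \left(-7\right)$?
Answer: $38127$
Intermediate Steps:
$d = 21$
$O{\left(m,k \right)} = 6 + 189 k + 222 m$ ($O{\left(m,k \right)} = \left(189 k + 222 m\right) + 6 = 6 + 189 k + 222 m$)
$O{\left(G{\left(d,10 \right)},-60 \right)} - -47241 = \left(6 + 189 \left(-60\right) + 222 \cdot 10\right) - -47241 = \left(6 - 11340 + 2220\right) + 47241 = -9114 + 47241 = 38127$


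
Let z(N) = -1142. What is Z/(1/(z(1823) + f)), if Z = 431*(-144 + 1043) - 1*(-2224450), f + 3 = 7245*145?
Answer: 2740895560220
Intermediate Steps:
f = 1050522 (f = -3 + 7245*145 = -3 + 1050525 = 1050522)
Z = 2611919 (Z = 431*899 + 2224450 = 387469 + 2224450 = 2611919)
Z/(1/(z(1823) + f)) = 2611919/(1/(-1142 + 1050522)) = 2611919/(1/1049380) = 2611919*1049380 = 2740895560220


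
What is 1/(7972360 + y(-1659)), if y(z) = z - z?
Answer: 1/7972360 ≈ 1.2543e-7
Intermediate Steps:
y(z) = 0
1/(7972360 + y(-1659)) = 1/(7972360 + 0) = 1/7972360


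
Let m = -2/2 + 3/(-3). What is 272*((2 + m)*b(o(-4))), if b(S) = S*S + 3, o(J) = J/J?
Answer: 0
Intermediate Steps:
o(J) = 1
b(S) = 3 + S² (b(S) = S² + 3 = 3 + S²)
m = -2 (m = -2*½ + 3*(-⅓) = -1 - 1 = -2)
272*((2 + m)*b(o(-4))) = 272*((2 - 2)*(3 + 1²)) = 272*(0*(3 + 1)) = 272*(0*4) = 272*0 = 0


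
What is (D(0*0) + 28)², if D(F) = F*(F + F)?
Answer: 784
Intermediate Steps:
D(F) = 2*F² (D(F) = F*(2*F) = 2*F²)
(D(0*0) + 28)² = (2*(0*0)² + 28)² = (2*0² + 28)² = (2*0 + 28)² = (0 + 28)² = 28² = 784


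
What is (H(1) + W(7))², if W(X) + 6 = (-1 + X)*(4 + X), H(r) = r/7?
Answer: 177241/49 ≈ 3617.2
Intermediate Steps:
H(r) = r/7 (H(r) = r*(⅐) = r/7)
W(X) = -6 + (-1 + X)*(4 + X)
(H(1) + W(7))² = ((⅐)*1 + (-10 + 7² + 3*7))² = (⅐ + (-10 + 49 + 21))² = (⅐ + 60)² = (421/7)² = 177241/49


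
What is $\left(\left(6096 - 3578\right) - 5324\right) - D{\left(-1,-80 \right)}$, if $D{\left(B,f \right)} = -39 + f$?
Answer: $-2687$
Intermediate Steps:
$\left(\left(6096 - 3578\right) - 5324\right) - D{\left(-1,-80 \right)} = \left(\left(6096 - 3578\right) - 5324\right) - \left(-39 - 80\right) = \left(2518 - 5324\right) - -119 = -2806 + 119 = -2687$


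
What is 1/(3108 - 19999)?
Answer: -1/16891 ≈ -5.9203e-5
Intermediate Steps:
1/(3108 - 19999) = 1/(-16891) = -1/16891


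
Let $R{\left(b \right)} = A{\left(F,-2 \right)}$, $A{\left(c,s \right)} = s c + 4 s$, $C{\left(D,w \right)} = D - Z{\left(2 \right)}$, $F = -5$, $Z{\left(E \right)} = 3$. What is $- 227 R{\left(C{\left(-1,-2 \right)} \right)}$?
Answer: $-454$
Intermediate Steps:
$C{\left(D,w \right)} = -3 + D$ ($C{\left(D,w \right)} = D - 3 = -3 + D$)
$A{\left(c,s \right)} = 4 s + c s$ ($A{\left(c,s \right)} = c s + 4 s = 4 s + c s$)
$R{\left(b \right)} = 2$ ($R{\left(b \right)} = - 2 \left(4 - 5\right) = \left(-2\right) \left(-1\right) = 2$)
$- 227 R{\left(C{\left(-1,-2 \right)} \right)} = \left(-227\right) 2 = -454$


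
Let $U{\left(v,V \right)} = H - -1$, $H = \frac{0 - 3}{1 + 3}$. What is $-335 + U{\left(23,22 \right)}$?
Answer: $- \frac{1339}{4} \approx -334.75$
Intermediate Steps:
$H = - \frac{3}{4} \approx -0.75$
$U{\left(v,V \right)} = \frac{1}{4}$ ($U{\left(v,V \right)} = - \frac{3}{4} - -1 = - \frac{3}{4} + 1 = \frac{1}{4}$)
$-335 + U{\left(23,22 \right)} = -335 + \frac{1}{4} = - \frac{1339}{4}$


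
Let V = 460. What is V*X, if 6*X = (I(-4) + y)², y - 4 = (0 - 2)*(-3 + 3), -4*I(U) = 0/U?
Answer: 3680/3 ≈ 1226.7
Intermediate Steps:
I(U) = 0 (I(U) = -0/U = -¼*0 = 0)
y = 4 (y = 4 + (0 - 2)*(-3 + 3) = 4 - 2*0 = 4 + 0 = 4)
X = 8/3 (X = (0 + 4)²/6 = (⅙)*4² = (⅙)*16 = 8/3 ≈ 2.6667)
V*X = 460*(8/3) = 3680/3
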